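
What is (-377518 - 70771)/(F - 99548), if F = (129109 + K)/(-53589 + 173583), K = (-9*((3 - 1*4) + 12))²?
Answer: 26895995133/5972511901 ≈ 4.5033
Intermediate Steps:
K = 9801 (K = (-9*((3 - 4) + 12))² = (-9*(-1 + 12))² = (-9*11)² = (-99)² = 9801)
F = 69455/59997 (F = (129109 + 9801)/(-53589 + 173583) = 138910/119994 = 138910*(1/119994) = 69455/59997 ≈ 1.1576)
(-377518 - 70771)/(F - 99548) = (-377518 - 70771)/(69455/59997 - 99548) = -448289/(-5972511901/59997) = -448289*(-59997/5972511901) = 26895995133/5972511901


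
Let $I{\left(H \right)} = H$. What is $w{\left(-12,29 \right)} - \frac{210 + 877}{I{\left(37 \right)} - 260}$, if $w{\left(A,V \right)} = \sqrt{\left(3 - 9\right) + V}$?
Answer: $\frac{1087}{223} + \sqrt{23} \approx 9.6703$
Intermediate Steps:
$w{\left(A,V \right)} = \sqrt{-6 + V}$
$w{\left(-12,29 \right)} - \frac{210 + 877}{I{\left(37 \right)} - 260} = \sqrt{-6 + 29} - \frac{210 + 877}{37 - 260} = \sqrt{23} - \frac{1087}{-223} = \sqrt{23} - 1087 \left(- \frac{1}{223}\right) = \sqrt{23} - - \frac{1087}{223} = \sqrt{23} + \frac{1087}{223} = \frac{1087}{223} + \sqrt{23}$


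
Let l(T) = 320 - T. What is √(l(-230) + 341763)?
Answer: √342313 ≈ 585.08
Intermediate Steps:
√(l(-230) + 341763) = √((320 - 1*(-230)) + 341763) = √((320 + 230) + 341763) = √(550 + 341763) = √342313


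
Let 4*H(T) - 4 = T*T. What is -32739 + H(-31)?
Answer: -129991/4 ≈ -32498.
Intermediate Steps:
H(T) = 1 + T²/4 (H(T) = 1 + (T*T)/4 = 1 + T²/4)
-32739 + H(-31) = -32739 + (1 + (¼)*(-31)²) = -32739 + (1 + (¼)*961) = -32739 + (1 + 961/4) = -32739 + 965/4 = -129991/4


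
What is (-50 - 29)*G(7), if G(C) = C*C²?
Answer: -27097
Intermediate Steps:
G(C) = C³
(-50 - 29)*G(7) = (-50 - 29)*7³ = -79*343 = -27097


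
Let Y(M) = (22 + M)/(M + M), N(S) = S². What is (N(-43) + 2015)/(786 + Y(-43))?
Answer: 110768/22539 ≈ 4.9145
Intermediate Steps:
Y(M) = (22 + M)/(2*M) (Y(M) = (22 + M)/((2*M)) = (22 + M)*(1/(2*M)) = (22 + M)/(2*M))
(N(-43) + 2015)/(786 + Y(-43)) = ((-43)² + 2015)/(786 + (½)*(22 - 43)/(-43)) = (1849 + 2015)/(786 + (½)*(-1/43)*(-21)) = 3864/(786 + 21/86) = 3864/(67617/86) = 3864*(86/67617) = 110768/22539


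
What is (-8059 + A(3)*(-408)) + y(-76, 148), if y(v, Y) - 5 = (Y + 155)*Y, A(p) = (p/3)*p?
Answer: 35566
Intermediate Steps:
A(p) = p**2/3 (A(p) = (p*(1/3))*p = (p/3)*p = p**2/3)
y(v, Y) = 5 + Y*(155 + Y) (y(v, Y) = 5 + (Y + 155)*Y = 5 + (155 + Y)*Y = 5 + Y*(155 + Y))
(-8059 + A(3)*(-408)) + y(-76, 148) = (-8059 + ((1/3)*3**2)*(-408)) + (5 + 148**2 + 155*148) = (-8059 + ((1/3)*9)*(-408)) + (5 + 21904 + 22940) = (-8059 + 3*(-408)) + 44849 = (-8059 - 1224) + 44849 = -9283 + 44849 = 35566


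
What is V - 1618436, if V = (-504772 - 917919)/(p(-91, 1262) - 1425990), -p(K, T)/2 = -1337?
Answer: -2303544431085/1423316 ≈ -1.6184e+6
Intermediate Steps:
p(K, T) = 2674 (p(K, T) = -2*(-1337) = 2674)
V = 1422691/1423316 (V = (-504772 - 917919)/(2674 - 1425990) = -1422691/(-1423316) = -1422691*(-1/1423316) = 1422691/1423316 ≈ 0.99956)
V - 1618436 = 1422691/1423316 - 1618436 = -2303544431085/1423316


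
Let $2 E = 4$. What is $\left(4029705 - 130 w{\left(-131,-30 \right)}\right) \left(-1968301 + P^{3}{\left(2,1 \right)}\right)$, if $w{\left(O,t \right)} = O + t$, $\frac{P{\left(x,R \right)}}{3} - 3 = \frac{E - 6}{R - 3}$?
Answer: $-7959198028010$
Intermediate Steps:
$E = 2$ ($E = \frac{1}{2} \cdot 4 = 2$)
$P{\left(x,R \right)} = 9 - \frac{12}{-3 + R}$ ($P{\left(x,R \right)} = 9 + 3 \frac{2 - 6}{R - 3} = 9 + 3 \left(- \frac{4}{-3 + R}\right) = 9 - \frac{12}{-3 + R}$)
$\left(4029705 - 130 w{\left(-131,-30 \right)}\right) \left(-1968301 + P^{3}{\left(2,1 \right)}\right) = \left(4029705 - 130 \left(-131 - 30\right)\right) \left(-1968301 + \left(\frac{3 \left(-13 + 3 \cdot 1\right)}{-3 + 1}\right)^{3}\right) = \left(4029705 - -20930\right) \left(-1968301 + \left(\frac{3 \left(-13 + 3\right)}{-2}\right)^{3}\right) = \left(4029705 + 20930\right) \left(-1968301 + \left(3 \left(- \frac{1}{2}\right) \left(-10\right)\right)^{3}\right) = 4050635 \left(-1968301 + 15^{3}\right) = 4050635 \left(-1968301 + 3375\right) = 4050635 \left(-1964926\right) = -7959198028010$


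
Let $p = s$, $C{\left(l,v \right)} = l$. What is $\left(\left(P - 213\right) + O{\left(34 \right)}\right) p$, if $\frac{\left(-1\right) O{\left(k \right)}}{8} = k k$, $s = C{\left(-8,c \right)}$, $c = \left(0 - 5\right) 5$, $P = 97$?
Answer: $74912$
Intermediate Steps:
$c = -25$ ($c = \left(-5\right) 5 = -25$)
$s = -8$
$p = -8$
$O{\left(k \right)} = - 8 k^{2}$ ($O{\left(k \right)} = - 8 k k = - 8 k^{2}$)
$\left(\left(P - 213\right) + O{\left(34 \right)}\right) p = \left(\left(97 - 213\right) - 8 \cdot 34^{2}\right) \left(-8\right) = \left(\left(97 - 213\right) - 9248\right) \left(-8\right) = \left(-116 - 9248\right) \left(-8\right) = \left(-9364\right) \left(-8\right) = 74912$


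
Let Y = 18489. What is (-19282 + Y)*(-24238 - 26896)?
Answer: 40549262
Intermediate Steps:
(-19282 + Y)*(-24238 - 26896) = (-19282 + 18489)*(-24238 - 26896) = -793*(-51134) = 40549262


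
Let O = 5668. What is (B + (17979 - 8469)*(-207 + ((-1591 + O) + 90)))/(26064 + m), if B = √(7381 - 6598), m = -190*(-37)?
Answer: 18829800/16547 + 3*√87/33094 ≈ 1138.0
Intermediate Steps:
m = 7030
B = 3*√87 (B = √783 = 3*√87 ≈ 27.982)
(B + (17979 - 8469)*(-207 + ((-1591 + O) + 90)))/(26064 + m) = (3*√87 + (17979 - 8469)*(-207 + ((-1591 + 5668) + 90)))/(26064 + 7030) = (3*√87 + 9510*(-207 + (4077 + 90)))/33094 = (3*√87 + 9510*(-207 + 4167))*(1/33094) = (3*√87 + 9510*3960)*(1/33094) = (3*√87 + 37659600)*(1/33094) = (37659600 + 3*√87)*(1/33094) = 18829800/16547 + 3*√87/33094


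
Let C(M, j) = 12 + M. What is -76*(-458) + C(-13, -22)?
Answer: 34807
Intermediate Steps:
-76*(-458) + C(-13, -22) = -76*(-458) + (12 - 13) = 34808 - 1 = 34807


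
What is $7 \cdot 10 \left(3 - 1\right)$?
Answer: $140$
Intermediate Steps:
$7 \cdot 10 \left(3 - 1\right) = 70 \left(3 - 1\right) = 70 \cdot 2 = 140$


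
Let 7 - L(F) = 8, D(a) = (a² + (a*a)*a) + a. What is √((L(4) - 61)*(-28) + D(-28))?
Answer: 2*I*√4865 ≈ 139.5*I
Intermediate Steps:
D(a) = a + a² + a³ (D(a) = (a² + a²*a) + a = (a² + a³) + a = a + a² + a³)
L(F) = -1 (L(F) = 7 - 1*8 = 7 - 8 = -1)
√((L(4) - 61)*(-28) + D(-28)) = √((-1 - 61)*(-28) - 28*(1 - 28 + (-28)²)) = √(-62*(-28) - 28*(1 - 28 + 784)) = √(1736 - 28*757) = √(1736 - 21196) = √(-19460) = 2*I*√4865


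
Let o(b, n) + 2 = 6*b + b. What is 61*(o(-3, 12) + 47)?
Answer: 1464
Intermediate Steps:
o(b, n) = -2 + 7*b (o(b, n) = -2 + (6*b + b) = -2 + 7*b)
61*(o(-3, 12) + 47) = 61*((-2 + 7*(-3)) + 47) = 61*((-2 - 21) + 47) = 61*(-23 + 47) = 61*24 = 1464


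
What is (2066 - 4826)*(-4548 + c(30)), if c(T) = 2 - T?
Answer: 12629760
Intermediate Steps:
(2066 - 4826)*(-4548 + c(30)) = (2066 - 4826)*(-4548 + (2 - 1*30)) = -2760*(-4548 + (2 - 30)) = -2760*(-4548 - 28) = -2760*(-4576) = 12629760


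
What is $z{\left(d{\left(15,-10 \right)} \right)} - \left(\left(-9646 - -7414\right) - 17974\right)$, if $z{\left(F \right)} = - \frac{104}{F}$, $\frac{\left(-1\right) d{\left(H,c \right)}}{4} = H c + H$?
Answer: $\frac{2727784}{135} \approx 20206.0$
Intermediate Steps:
$d{\left(H,c \right)} = - 4 H - 4 H c$ ($d{\left(H,c \right)} = - 4 \left(H c + H\right) = - 4 \left(H + H c\right) = - 4 H - 4 H c$)
$z{\left(d{\left(15,-10 \right)} \right)} - \left(\left(-9646 - -7414\right) - 17974\right) = - \frac{104}{\left(-4\right) 15 \left(1 - 10\right)} - \left(\left(-9646 - -7414\right) - 17974\right) = - \frac{104}{\left(-4\right) 15 \left(-9\right)} - \left(\left(-9646 + 7414\right) - 17974\right) = - \frac{104}{540} - \left(-2232 - 17974\right) = \left(-104\right) \frac{1}{540} - -20206 = - \frac{26}{135} + 20206 = \frac{2727784}{135}$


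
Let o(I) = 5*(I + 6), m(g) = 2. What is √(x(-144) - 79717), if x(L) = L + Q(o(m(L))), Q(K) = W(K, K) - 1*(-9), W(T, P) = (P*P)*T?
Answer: 2*I*√3963 ≈ 125.9*I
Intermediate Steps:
W(T, P) = T*P² (W(T, P) = P²*T = T*P²)
o(I) = 30 + 5*I (o(I) = 5*(6 + I) = 30 + 5*I)
Q(K) = 9 + K³ (Q(K) = K*K² - 1*(-9) = K³ + 9 = 9 + K³)
x(L) = 64009 + L (x(L) = L + (9 + (30 + 5*2)³) = L + (9 + (30 + 10)³) = L + (9 + 40³) = L + (9 + 64000) = L + 64009 = 64009 + L)
√(x(-144) - 79717) = √((64009 - 144) - 79717) = √(63865 - 79717) = √(-15852) = 2*I*√3963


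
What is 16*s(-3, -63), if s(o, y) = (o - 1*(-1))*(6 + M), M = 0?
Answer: -192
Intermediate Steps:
s(o, y) = 6 + 6*o (s(o, y) = (o - 1*(-1))*(6 + 0) = (o + 1)*6 = (1 + o)*6 = 6 + 6*o)
16*s(-3, -63) = 16*(6 + 6*(-3)) = 16*(6 - 18) = 16*(-12) = -192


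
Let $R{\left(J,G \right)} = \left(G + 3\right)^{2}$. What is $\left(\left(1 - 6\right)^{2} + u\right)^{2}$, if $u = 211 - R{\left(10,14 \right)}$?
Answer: $2809$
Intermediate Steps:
$R{\left(J,G \right)} = \left(3 + G\right)^{2}$
$u = -78$ ($u = 211 - \left(3 + 14\right)^{2} = 211 - 17^{2} = 211 - 289 = -78$)
$\left(\left(1 - 6\right)^{2} + u\right)^{2} = \left(\left(1 - 6\right)^{2} - 78\right)^{2} = \left(\left(-5\right)^{2} - 78\right)^{2} = \left(25 - 78\right)^{2} = \left(-53\right)^{2} = 2809$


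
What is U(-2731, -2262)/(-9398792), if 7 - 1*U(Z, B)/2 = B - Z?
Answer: 231/2349698 ≈ 9.8311e-5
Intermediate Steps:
U(Z, B) = 14 - 2*B + 2*Z (U(Z, B) = 14 - 2*(B - Z) = 14 + (-2*B + 2*Z) = 14 - 2*B + 2*Z)
U(-2731, -2262)/(-9398792) = (14 - 2*(-2262) + 2*(-2731))/(-9398792) = (14 + 4524 - 5462)*(-1/9398792) = -924*(-1/9398792) = 231/2349698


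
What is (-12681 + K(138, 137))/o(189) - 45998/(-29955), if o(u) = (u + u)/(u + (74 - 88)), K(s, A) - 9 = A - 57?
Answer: -1571225018/269595 ≈ -5828.1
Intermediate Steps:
K(s, A) = -48 + A (K(s, A) = 9 + (A - 57) = 9 + (-57 + A) = -48 + A)
o(u) = 2*u/(-14 + u) (o(u) = (2*u)/(u - 14) = (2*u)/(-14 + u) = 2*u/(-14 + u))
(-12681 + K(138, 137))/o(189) - 45998/(-29955) = (-12681 + (-48 + 137))/((2*189/(-14 + 189))) - 45998/(-29955) = (-12681 + 89)/((2*189/175)) - 45998*(-1/29955) = -12592/(2*189*(1/175)) + 45998/29955 = -12592/54/25 + 45998/29955 = -12592*25/54 + 45998/29955 = -157400/27 + 45998/29955 = -1571225018/269595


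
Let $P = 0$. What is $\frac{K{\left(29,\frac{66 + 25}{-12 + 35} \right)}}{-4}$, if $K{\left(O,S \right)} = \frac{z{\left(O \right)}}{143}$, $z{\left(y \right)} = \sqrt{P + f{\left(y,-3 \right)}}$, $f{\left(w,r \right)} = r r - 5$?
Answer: $- \frac{1}{286} \approx -0.0034965$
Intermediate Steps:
$f{\left(w,r \right)} = -5 + r^{2}$ ($f{\left(w,r \right)} = r^{2} - 5 = -5 + r^{2}$)
$z{\left(y \right)} = 2$ ($z{\left(y \right)} = \sqrt{0 - \left(5 - \left(-3\right)^{2}\right)} = \sqrt{0 + \left(-5 + 9\right)} = \sqrt{0 + 4} = \sqrt{4} = 2$)
$K{\left(O,S \right)} = \frac{2}{143}$
$\frac{K{\left(29,\frac{66 + 25}{-12 + 35} \right)}}{-4} = \frac{2}{143 \left(-4\right)} = \frac{2}{143} \left(- \frac{1}{4}\right) = - \frac{1}{286}$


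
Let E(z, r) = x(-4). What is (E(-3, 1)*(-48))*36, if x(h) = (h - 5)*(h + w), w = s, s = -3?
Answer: -108864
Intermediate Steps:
w = -3
x(h) = (-5 + h)*(-3 + h) (x(h) = (h - 5)*(h - 3) = (-5 + h)*(-3 + h))
E(z, r) = 63 (E(z, r) = 15 + (-4)² - 8*(-4) = 15 + 16 + 32 = 63)
(E(-3, 1)*(-48))*36 = (63*(-48))*36 = -3024*36 = -108864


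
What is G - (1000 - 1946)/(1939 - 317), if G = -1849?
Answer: -1499066/811 ≈ -1848.4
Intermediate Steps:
G - (1000 - 1946)/(1939 - 317) = -1849 - (1000 - 1946)/(1939 - 317) = -1849 - (-946)/1622 = -1849 - 1*(-473/811) = -1849 + 473/811 = -1499066/811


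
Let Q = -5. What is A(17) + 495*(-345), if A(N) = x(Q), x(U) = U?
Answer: -170780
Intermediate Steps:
A(N) = -5
A(17) + 495*(-345) = -5 + 495*(-345) = -5 - 170775 = -170780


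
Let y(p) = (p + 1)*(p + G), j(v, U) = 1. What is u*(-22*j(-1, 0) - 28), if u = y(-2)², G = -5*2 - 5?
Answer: -14450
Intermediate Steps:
G = -15 (G = -10 - 5 = -15)
y(p) = (1 + p)*(-15 + p) (y(p) = (p + 1)*(p - 15) = (1 + p)*(-15 + p))
u = 289 (u = (-15 + (-2)² - 14*(-2))² = (-15 + 4 + 28)² = 17² = 289)
u*(-22*j(-1, 0) - 28) = 289*(-22*1 - 28) = 289*(-22 - 28) = 289*(-50) = -14450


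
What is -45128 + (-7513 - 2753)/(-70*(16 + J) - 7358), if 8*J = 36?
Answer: -132266746/2931 ≈ -45127.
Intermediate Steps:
J = 9/2 (J = (⅛)*36 = 9/2 ≈ 4.5000)
-45128 + (-7513 - 2753)/(-70*(16 + J) - 7358) = -45128 + (-7513 - 2753)/(-70*(16 + 9/2) - 7358) = -45128 - 10266/(-70*41/2 - 7358) = -45128 - 10266/(-1435 - 7358) = -45128 - 10266/(-8793) = -45128 - 10266*(-1/8793) = -45128 + 3422/2931 = -132266746/2931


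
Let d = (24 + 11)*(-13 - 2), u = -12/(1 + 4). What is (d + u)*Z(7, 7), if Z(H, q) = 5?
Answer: -2637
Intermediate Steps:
u = -12/5 ≈ -2.4000
d = -525 (d = 35*(-15) = -525)
(d + u)*Z(7, 7) = (-525 - 12/5)*5 = -2637/5*5 = -2637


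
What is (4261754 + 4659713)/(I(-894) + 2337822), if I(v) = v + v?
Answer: 8921467/2336034 ≈ 3.8191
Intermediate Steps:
I(v) = 2*v
(4261754 + 4659713)/(I(-894) + 2337822) = (4261754 + 4659713)/(2*(-894) + 2337822) = 8921467/(-1788 + 2337822) = 8921467/2336034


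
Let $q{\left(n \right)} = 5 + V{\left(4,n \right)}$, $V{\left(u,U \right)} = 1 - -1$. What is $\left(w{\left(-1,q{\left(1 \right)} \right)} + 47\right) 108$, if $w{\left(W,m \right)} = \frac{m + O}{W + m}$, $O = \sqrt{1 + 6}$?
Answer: $5202 + 18 \sqrt{7} \approx 5249.6$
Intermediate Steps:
$O = \sqrt{7} \approx 2.6458$
$V{\left(u,U \right)} = 2$ ($V{\left(u,U \right)} = 1 + 1 = 2$)
$q{\left(n \right)} = 7$ ($q{\left(n \right)} = 5 + 2 = 7$)
$w{\left(W,m \right)} = \frac{m + \sqrt{7}}{W + m}$
$\left(w{\left(-1,q{\left(1 \right)} \right)} + 47\right) 108 = \left(\frac{7 + \sqrt{7}}{-1 + 7} + 47\right) 108 = \left(\frac{7 + \sqrt{7}}{6} + 47\right) 108 = \left(\left(\frac{7}{6} + \frac{\sqrt{7}}{6}\right) + 47\right) 108 = \left(\frac{289}{6} + \frac{\sqrt{7}}{6}\right) 108 = 5202 + 18 \sqrt{7}$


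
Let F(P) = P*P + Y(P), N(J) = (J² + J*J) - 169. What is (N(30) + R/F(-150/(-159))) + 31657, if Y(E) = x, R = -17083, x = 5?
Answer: 502763813/16545 ≈ 30388.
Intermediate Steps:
Y(E) = 5
N(J) = -169 + 2*J² (N(J) = (J² + J²) - 169 = 2*J² - 169 = -169 + 2*J²)
F(P) = 5 + P² (F(P) = P*P + 5 = P² + 5 = 5 + P²)
(N(30) + R/F(-150/(-159))) + 31657 = ((-169 + 2*30²) - 17083/(5 + (-150/(-159))²)) + 31657 = ((-169 + 2*900) - 17083/(5 + (-150*(-1/159))²)) + 31657 = ((-169 + 1800) - 17083/(5 + (50/53)²)) + 31657 = (1631 - 17083/(5 + 2500/2809)) + 31657 = (1631 - 17083/16545/2809) + 31657 = (1631 - 17083*2809/16545) + 31657 = (1631 - 47986147/16545) + 31657 = -21001252/16545 + 31657 = 502763813/16545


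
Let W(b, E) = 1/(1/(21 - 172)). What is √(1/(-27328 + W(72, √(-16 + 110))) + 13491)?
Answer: 2*√2546748141763/27479 ≈ 116.15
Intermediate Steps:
W(b, E) = -151 (W(b, E) = 1/(1/(-151)) = 1/(-1/151) = -151)
√(1/(-27328 + W(72, √(-16 + 110))) + 13491) = √(1/(-27328 - 151) + 13491) = √(1/(-27479) + 13491) = √(-1/27479 + 13491) = √(370719188/27479) = 2*√2546748141763/27479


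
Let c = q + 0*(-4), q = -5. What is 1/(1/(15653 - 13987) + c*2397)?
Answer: -1666/19967009 ≈ -8.3438e-5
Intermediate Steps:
c = -5 (c = -5 + 0*(-4) = -5 + 0 = -5)
1/(1/(15653 - 13987) + c*2397) = 1/(1/(15653 - 13987) - 5*2397) = 1/(1/1666 - 11985) = 1/(-19967009/1666) = -1666/19967009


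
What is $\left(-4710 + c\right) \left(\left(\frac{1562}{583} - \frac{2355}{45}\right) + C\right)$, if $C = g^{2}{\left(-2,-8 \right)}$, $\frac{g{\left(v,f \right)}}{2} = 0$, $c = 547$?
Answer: $\frac{32866885}{159} \approx 2.0671 \cdot 10^{5}$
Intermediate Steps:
$g{\left(v,f \right)} = 0$ ($g{\left(v,f \right)} = 2 \cdot 0 = 0$)
$C = 0$ ($C = 0^{2} = 0$)
$\left(-4710 + c\right) \left(\left(\frac{1562}{583} - \frac{2355}{45}\right) + C\right) = \left(-4710 + 547\right) \left(\left(\frac{1562}{583} - \frac{2355}{45}\right) + 0\right) = - 4163 \left(\left(1562 \cdot \frac{1}{583} - \frac{157}{3}\right) + 0\right) = - 4163 \left(\left(\frac{142}{53} - \frac{157}{3}\right) + 0\right) = - 4163 \left(- \frac{7895}{159} + 0\right) = \left(-4163\right) \left(- \frac{7895}{159}\right) = \frac{32866885}{159}$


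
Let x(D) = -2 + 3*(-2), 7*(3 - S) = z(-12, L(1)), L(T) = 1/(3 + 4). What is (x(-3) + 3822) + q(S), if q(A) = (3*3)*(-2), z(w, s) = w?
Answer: 3796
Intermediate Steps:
L(T) = 1/7
S = 33/7 (S = 3 - 1/7*(-12) = 3 + 12/7 = 33/7 ≈ 4.7143)
x(D) = -8 (x(D) = -2 - 6 = -8)
q(A) = -18 (q(A) = 9*(-2) = -18)
(x(-3) + 3822) + q(S) = (-8 + 3822) - 18 = 3814 - 18 = 3796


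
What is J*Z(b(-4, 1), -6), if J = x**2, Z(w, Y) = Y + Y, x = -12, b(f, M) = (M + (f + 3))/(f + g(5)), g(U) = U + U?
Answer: -1728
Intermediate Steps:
g(U) = 2*U
b(f, M) = (3 + M + f)/(10 + f) (b(f, M) = (M + (f + 3))/(f + 2*5) = (M + (3 + f))/(f + 10) = (3 + M + f)/(10 + f))
Z(w, Y) = 2*Y
J = 144 (J = (-12)**2 = 144)
J*Z(b(-4, 1), -6) = 144*(2*(-6)) = 144*(-12) = -1728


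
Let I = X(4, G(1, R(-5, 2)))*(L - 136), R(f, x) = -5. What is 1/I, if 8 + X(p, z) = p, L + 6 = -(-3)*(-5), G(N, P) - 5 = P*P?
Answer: 1/628 ≈ 0.0015924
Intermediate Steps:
G(N, P) = 5 + P² (G(N, P) = 5 + P*P = 5 + P²)
L = -21 (L = -6 - (-3)*(-5) = -6 - 3*5 = -6 - 15 = -21)
X(p, z) = -8 + p
I = 628 (I = (-8 + 4)*(-21 - 136) = -4*(-157) = 628)
1/I = 1/628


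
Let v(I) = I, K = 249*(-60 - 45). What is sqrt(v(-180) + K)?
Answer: 45*I*sqrt(13) ≈ 162.25*I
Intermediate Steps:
K = -26145 (K = 249*(-105) = -26145)
sqrt(v(-180) + K) = sqrt(-180 - 26145) = sqrt(-26325) = 45*I*sqrt(13)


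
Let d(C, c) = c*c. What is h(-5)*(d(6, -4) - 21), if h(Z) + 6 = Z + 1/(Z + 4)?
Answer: 60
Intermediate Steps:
d(C, c) = c**2
h(Z) = -6 + Z + 1/(4 + Z) (h(Z) = -6 + (Z + 1/(Z + 4)) = -6 + (Z + 1/(4 + Z)) = -6 + Z + 1/(4 + Z))
h(-5)*(d(6, -4) - 21) = ((-23 + (-5)**2 - 2*(-5))/(4 - 5))*((-4)**2 - 21) = ((-23 + 25 + 10)/(-1))*(16 - 21) = -1*12*(-5) = -12*(-5) = 60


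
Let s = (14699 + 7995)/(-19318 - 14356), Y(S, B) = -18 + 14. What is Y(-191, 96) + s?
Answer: -78695/16837 ≈ -4.6739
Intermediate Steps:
Y(S, B) = -4
s = -11347/16837 (s = 22694/(-33674) = 22694*(-1/33674) = -11347/16837 ≈ -0.67393)
Y(-191, 96) + s = -4 - 11347/16837 = -78695/16837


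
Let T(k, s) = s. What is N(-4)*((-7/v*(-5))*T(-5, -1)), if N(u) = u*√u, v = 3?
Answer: 280*I/3 ≈ 93.333*I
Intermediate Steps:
N(u) = u^(3/2)
N(-4)*((-7/v*(-5))*T(-5, -1)) = (-4)^(3/2)*((-7/3*(-5))*(-1)) = (-8*I)*((-7*⅓*(-5))*(-1)) = (-8*I)*(-7/3*(-5)*(-1)) = (-8*I)*((35/3)*(-1)) = -8*I*(-35/3) = 280*I/3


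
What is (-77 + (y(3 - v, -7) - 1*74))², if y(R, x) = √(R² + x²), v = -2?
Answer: (151 - √74)² ≈ 20277.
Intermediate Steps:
(-77 + (y(3 - v, -7) - 1*74))² = (-77 + (√((3 - 1*(-2))² + (-7)²) - 1*74))² = (-77 + (√((3 + 2)² + 49) - 74))² = (-77 + (√(5² + 49) - 74))² = (-77 + (√(25 + 49) - 74))² = (-77 + (√74 - 74))² = (-77 + (-74 + √74))² = (-151 + √74)²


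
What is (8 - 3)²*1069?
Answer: 26725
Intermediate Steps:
(8 - 3)²*1069 = 5²*1069 = 25*1069 = 26725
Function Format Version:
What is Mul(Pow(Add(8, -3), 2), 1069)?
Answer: 26725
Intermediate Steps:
Mul(Pow(Add(8, -3), 2), 1069) = Mul(Pow(5, 2), 1069) = Mul(25, 1069) = 26725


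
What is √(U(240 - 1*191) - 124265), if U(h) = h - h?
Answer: I*√124265 ≈ 352.51*I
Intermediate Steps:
U(h) = 0
√(U(240 - 1*191) - 124265) = √(0 - 124265) = √(-124265) = I*√124265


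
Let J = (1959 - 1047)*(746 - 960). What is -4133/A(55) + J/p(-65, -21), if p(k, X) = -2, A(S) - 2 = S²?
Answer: 295382635/3027 ≈ 97583.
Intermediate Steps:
A(S) = 2 + S²
J = -195168 (J = 912*(-214) = -195168)
-4133/A(55) + J/p(-65, -21) = -4133/(2 + 55²) - 195168/(-2) = -4133/(2 + 3025) - 195168*(-½) = -4133/3027 + 97584 = 295382635/3027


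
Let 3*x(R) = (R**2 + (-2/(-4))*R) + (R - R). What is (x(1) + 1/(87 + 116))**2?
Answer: 42025/164836 ≈ 0.25495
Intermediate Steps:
x(R) = R**2/3 + R/6 (x(R) = ((R**2 + (-2/(-4))*R) + (R - R))/3 = ((R**2 + (-2*(-1/4))*R) + 0)/3 = ((R**2 + R/2) + 0)/3 = (R**2 + R/2)/3 = R**2/3 + R/6)
(x(1) + 1/(87 + 116))**2 = ((1/6)*1*(1 + 2*1) + 1/(87 + 116))**2 = ((1/6)*1*(1 + 2) + 1/203)**2 = ((1/6)*1*3 + 1/203)**2 = (1/2 + 1/203)**2 = (205/406)**2 = 42025/164836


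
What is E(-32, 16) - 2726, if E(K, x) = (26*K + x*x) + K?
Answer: -3334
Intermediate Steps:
E(K, x) = x² + 27*K (E(K, x) = (26*K + x²) + K = (x² + 26*K) + K = x² + 27*K)
E(-32, 16) - 2726 = (16² + 27*(-32)) - 2726 = (256 - 864) - 2726 = -608 - 2726 = -3334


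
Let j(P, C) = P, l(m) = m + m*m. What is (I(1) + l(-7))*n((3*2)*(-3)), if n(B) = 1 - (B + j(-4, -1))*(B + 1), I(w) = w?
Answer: -16039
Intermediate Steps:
l(m) = m + m²
n(B) = 1 - (1 + B)*(-4 + B) (n(B) = 1 - (B - 4)*(B + 1) = 1 - (-4 + B)*(1 + B) = 1 - (1 + B)*(-4 + B))
(I(1) + l(-7))*n((3*2)*(-3)) = (1 - 7*(1 - 7))*(5 - ((3*2)*(-3))² + 3*((3*2)*(-3))) = (1 - 7*(-6))*(5 - (6*(-3))² + 3*(6*(-3))) = (1 + 42)*(5 - 1*(-18)² + 3*(-18)) = 43*(5 - 1*324 - 54) = 43*(5 - 324 - 54) = 43*(-373) = -16039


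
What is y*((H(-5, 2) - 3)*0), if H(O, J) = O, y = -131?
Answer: 0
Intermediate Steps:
y*((H(-5, 2) - 3)*0) = -131*(-5 - 3)*0 = -(-1048)*0 = -131*0 = 0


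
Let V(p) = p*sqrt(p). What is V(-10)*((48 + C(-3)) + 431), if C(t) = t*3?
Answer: -4700*I*sqrt(10) ≈ -14863.0*I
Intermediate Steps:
C(t) = 3*t
V(p) = p**(3/2)
V(-10)*((48 + C(-3)) + 431) = (-10)**(3/2)*((48 + 3*(-3)) + 431) = (-10*I*sqrt(10))*((48 - 9) + 431) = (-10*I*sqrt(10))*(39 + 431) = -10*I*sqrt(10)*470 = -4700*I*sqrt(10)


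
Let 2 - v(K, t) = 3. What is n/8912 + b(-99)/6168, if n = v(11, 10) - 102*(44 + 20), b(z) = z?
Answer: -1714715/2290384 ≈ -0.74866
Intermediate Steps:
v(K, t) = -1 (v(K, t) = 2 - 1*3 = 2 - 3 = -1)
n = -6529 (n = -1 - 102*(44 + 20) = -1 - 102*64 = -1 - 6528 = -6529)
n/8912 + b(-99)/6168 = -6529/8912 - 99/6168 = -6529*1/8912 - 99*1/6168 = -6529/8912 - 33/2056 = -1714715/2290384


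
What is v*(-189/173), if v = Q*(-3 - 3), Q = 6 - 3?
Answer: 3402/173 ≈ 19.665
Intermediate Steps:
Q = 3
v = -18 (v = 3*(-3 - 3) = 3*(-6) = -18)
v*(-189/173) = -(-3402)/173 = -18*(-189/173) = 3402/173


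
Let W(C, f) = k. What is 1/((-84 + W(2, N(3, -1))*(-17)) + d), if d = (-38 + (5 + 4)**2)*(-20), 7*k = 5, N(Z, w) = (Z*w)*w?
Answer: -7/6693 ≈ -0.0010459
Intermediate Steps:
N(Z, w) = Z*w**2
k = 5/7 (k = (1/7)*5 = 5/7 ≈ 0.71429)
W(C, f) = 5/7
d = -860 (d = (-38 + 9**2)*(-20) = (-38 + 81)*(-20) = 43*(-20) = -860)
1/((-84 + W(2, N(3, -1))*(-17)) + d) = 1/((-84 + (5/7)*(-17)) - 860) = 1/((-84 - 85/7) - 860) = 1/(-673/7 - 860) = 1/(-6693/7) = -7/6693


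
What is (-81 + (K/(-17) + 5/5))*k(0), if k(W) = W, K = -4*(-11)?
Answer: 0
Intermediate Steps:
K = 44
(-81 + (K/(-17) + 5/5))*k(0) = (-81 + (44/(-17) + 5/5))*0 = (-81 + (44*(-1/17) + 5*(⅕)))*0 = (-81 + (-44/17 + 1))*0 = (-81 - 27/17)*0 = -1404/17*0 = 0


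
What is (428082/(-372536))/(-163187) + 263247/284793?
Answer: 2667284211789055/2885571671407996 ≈ 0.92435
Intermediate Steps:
(428082/(-372536))/(-163187) + 263247/284793 = (428082*(-1/372536))*(-1/163187) + 263247*(1/284793) = -214041/186268*(-1/163187) + 87749/94931 = 214041/30396516116 + 87749/94931 = 2667284211789055/2885571671407996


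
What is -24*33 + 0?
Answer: -792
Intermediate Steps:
-24*33 + 0 = -792 + 0 = -792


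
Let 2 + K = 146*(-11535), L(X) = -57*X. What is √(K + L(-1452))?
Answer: 2*I*√400337 ≈ 1265.4*I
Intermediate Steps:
K = -1684112 (K = -2 + 146*(-11535) = -2 - 1684110 = -1684112)
√(K + L(-1452)) = √(-1684112 - 57*(-1452)) = √(-1684112 + 82764) = √(-1601348) = 2*I*√400337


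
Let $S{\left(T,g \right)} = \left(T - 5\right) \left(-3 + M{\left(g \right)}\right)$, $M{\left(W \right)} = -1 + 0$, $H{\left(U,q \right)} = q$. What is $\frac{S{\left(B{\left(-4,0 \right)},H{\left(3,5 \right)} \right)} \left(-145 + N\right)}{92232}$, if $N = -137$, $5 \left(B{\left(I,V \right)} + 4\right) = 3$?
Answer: $- \frac{94}{915} \approx -0.10273$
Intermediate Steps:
$M{\left(W \right)} = -1$
$B{\left(I,V \right)} = - \frac{17}{5}$ ($B{\left(I,V \right)} = -4 + \frac{1}{5} \cdot 3 = -4 + \frac{3}{5} = - \frac{17}{5}$)
$S{\left(T,g \right)} = 20 - 4 T$ ($S{\left(T,g \right)} = \left(T - 5\right) \left(-3 - 1\right) = \left(-5 + T\right) \left(-4\right) = 20 - 4 T$)
$\frac{S{\left(B{\left(-4,0 \right)},H{\left(3,5 \right)} \right)} \left(-145 + N\right)}{92232} = \frac{\left(20 - - \frac{68}{5}\right) \left(-145 - 137\right)}{92232} = \left(20 + \frac{68}{5}\right) \left(-282\right) \frac{1}{92232} = \frac{168}{5} \left(-282\right) \frac{1}{92232} = \left(- \frac{47376}{5}\right) \frac{1}{92232} = - \frac{94}{915}$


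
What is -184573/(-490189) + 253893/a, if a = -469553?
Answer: -5398392844/32881387931 ≈ -0.16418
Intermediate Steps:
-184573/(-490189) + 253893/a = -184573/(-490189) + 253893/(-469553) = -184573*(-1/490189) + 253893*(-1/469553) = 184573/490189 - 253893/469553 = -5398392844/32881387931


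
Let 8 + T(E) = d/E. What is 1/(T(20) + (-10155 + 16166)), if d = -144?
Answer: 5/29979 ≈ 0.00016678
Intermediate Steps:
T(E) = -8 - 144/E
1/(T(20) + (-10155 + 16166)) = 1/((-8 - 144/20) + (-10155 + 16166)) = 1/((-8 - 144*1/20) + 6011) = 1/((-8 - 36/5) + 6011) = 1/(-76/5 + 6011) = 1/(29979/5) = 5/29979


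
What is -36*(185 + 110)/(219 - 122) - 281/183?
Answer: -1970717/17751 ≈ -111.02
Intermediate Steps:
-36*(185 + 110)/(219 - 122) - 281/183 = -36/(97/295) - 281*1/183 = -36/(97*(1/295)) - 281/183 = -36/97/295 - 281/183 = -36*295/97 - 281/183 = -10620/97 - 281/183 = -1970717/17751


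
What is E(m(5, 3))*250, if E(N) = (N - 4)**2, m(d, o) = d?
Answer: 250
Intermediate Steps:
E(N) = (-4 + N)**2
E(m(5, 3))*250 = (-4 + 5)**2*250 = 1**2*250 = 1*250 = 250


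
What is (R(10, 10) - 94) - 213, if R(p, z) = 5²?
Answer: -282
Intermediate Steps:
R(p, z) = 25
(R(10, 10) - 94) - 213 = (25 - 94) - 213 = -69 - 213 = -282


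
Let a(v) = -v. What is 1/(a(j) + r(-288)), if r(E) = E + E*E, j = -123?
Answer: 1/82779 ≈ 1.2080e-5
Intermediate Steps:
r(E) = E + E**2
1/(a(j) + r(-288)) = 1/(-1*(-123) - 288*(1 - 288)) = 1/(123 - 288*(-287)) = 1/(123 + 82656) = 1/82779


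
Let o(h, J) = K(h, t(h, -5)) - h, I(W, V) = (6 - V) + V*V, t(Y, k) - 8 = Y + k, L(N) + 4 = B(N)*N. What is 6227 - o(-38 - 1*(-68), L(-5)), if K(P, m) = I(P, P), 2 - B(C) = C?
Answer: 5381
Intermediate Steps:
B(C) = 2 - C
L(N) = -4 + N*(2 - N) (L(N) = -4 + (2 - N)*N = -4 + N*(2 - N))
t(Y, k) = 8 + Y + k (t(Y, k) = 8 + (Y + k) = 8 + Y + k)
I(W, V) = 6 + V² - V (I(W, V) = (6 - V) + V² = 6 + V² - V)
K(P, m) = 6 + P² - P
o(h, J) = 6 + h² - 2*h (o(h, J) = (6 + h² - h) - h = 6 + h² - 2*h)
6227 - o(-38 - 1*(-68), L(-5)) = 6227 - (6 + (-38 - 1*(-68))² - 2*(-38 - 1*(-68))) = 6227 - (6 + (-38 + 68)² - 2*(-38 + 68)) = 6227 - (6 + 30² - 2*30) = 6227 - (6 + 900 - 60) = 6227 - 1*846 = 6227 - 846 = 5381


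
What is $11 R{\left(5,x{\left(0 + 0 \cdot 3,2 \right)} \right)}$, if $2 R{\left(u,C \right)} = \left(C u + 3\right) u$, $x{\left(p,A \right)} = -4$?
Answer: $- \frac{935}{2} \approx -467.5$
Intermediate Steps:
$R{\left(u,C \right)} = \frac{u \left(3 + C u\right)}{2}$ ($R{\left(u,C \right)} = \frac{\left(C u + 3\right) u}{2} = \frac{\left(3 + C u\right) u}{2} = \frac{u \left(3 + C u\right)}{2}$)
$11 R{\left(5,x{\left(0 + 0 \cdot 3,2 \right)} \right)} = 11 \cdot \frac{1}{2} \cdot 5 \left(3 - 20\right) = 11 \cdot \frac{1}{2} \cdot 5 \left(-17\right) = 11 \left(- \frac{85}{2}\right) = - \frac{935}{2}$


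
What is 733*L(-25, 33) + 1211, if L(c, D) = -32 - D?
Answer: -46434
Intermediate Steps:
733*L(-25, 33) + 1211 = 733*(-32 - 1*33) + 1211 = 733*(-32 - 33) + 1211 = 733*(-65) + 1211 = -47645 + 1211 = -46434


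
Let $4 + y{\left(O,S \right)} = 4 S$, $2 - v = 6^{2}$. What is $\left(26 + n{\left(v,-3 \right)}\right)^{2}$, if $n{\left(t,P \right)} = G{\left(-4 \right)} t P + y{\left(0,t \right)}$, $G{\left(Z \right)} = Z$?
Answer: $272484$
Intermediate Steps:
$v = -34$ ($v = 2 - 6^{2} = 2 - 36 = -34$)
$y{\left(O,S \right)} = -4 + 4 S$
$n{\left(t,P \right)} = -4 + 4 t - 4 P t$ ($n{\left(t,P \right)} = - 4 t P + \left(-4 + 4 t\right) = - 4 P t + \left(-4 + 4 t\right) = -4 + 4 t - 4 P t$)
$\left(26 + n{\left(v,-3 \right)}\right)^{2} = \left(26 - \left(140 + 408\right)\right)^{2} = \left(26 - 548\right)^{2} = \left(-522\right)^{2} = 272484$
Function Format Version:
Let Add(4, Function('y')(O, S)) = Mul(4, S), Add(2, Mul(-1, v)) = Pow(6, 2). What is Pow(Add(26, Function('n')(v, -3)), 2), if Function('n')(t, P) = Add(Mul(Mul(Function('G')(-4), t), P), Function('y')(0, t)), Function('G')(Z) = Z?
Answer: 272484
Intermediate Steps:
v = -34 (v = Add(2, Mul(-1, Pow(6, 2))) = Add(2, Mul(-1, 36)) = Add(2, -36) = -34)
Function('y')(O, S) = Add(-4, Mul(4, S))
Function('n')(t, P) = Add(-4, Mul(4, t), Mul(-4, P, t)) (Function('n')(t, P) = Add(Mul(Mul(-4, t), P), Add(-4, Mul(4, t))) = Add(Mul(-4, P, t), Add(-4, Mul(4, t))) = Add(-4, Mul(4, t), Mul(-4, P, t)))
Pow(Add(26, Function('n')(v, -3)), 2) = Pow(Add(26, Add(-4, Mul(4, -34), Mul(-4, -3, -34))), 2) = Pow(Add(26, Add(-4, -136, -408)), 2) = Pow(Add(26, -548), 2) = Pow(-522, 2) = 272484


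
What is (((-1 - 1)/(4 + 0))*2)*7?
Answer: -7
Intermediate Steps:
(((-1 - 1)/(4 + 0))*2)*7 = (-2/4*2)*7 = (-2*¼*2)*7 = -½*2*7 = -1*7 = -7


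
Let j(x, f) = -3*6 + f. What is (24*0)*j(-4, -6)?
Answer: 0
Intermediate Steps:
j(x, f) = -18 + f
(24*0)*j(-4, -6) = (24*0)*(-18 - 6) = 0*(-24) = 0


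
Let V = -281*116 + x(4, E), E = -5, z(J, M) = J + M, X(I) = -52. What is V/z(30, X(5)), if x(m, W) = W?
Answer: 32601/22 ≈ 1481.9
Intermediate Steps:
V = -32601 (V = -281*116 - 5 = -32596 - 5 = -32601)
V/z(30, X(5)) = -32601/(30 - 52) = -32601/(-22) = -32601*(-1/22) = 32601/22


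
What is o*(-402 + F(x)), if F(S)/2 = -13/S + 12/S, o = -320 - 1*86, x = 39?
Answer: 6366080/39 ≈ 1.6323e+5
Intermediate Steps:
o = -406 (o = -320 - 86 = -406)
F(S) = -2/S (F(S) = 2*(-13/S + 12/S) = 2*(-1/S) = -2/S)
o*(-402 + F(x)) = -406*(-402 - 2/39) = -406*(-15680/39) = 6366080/39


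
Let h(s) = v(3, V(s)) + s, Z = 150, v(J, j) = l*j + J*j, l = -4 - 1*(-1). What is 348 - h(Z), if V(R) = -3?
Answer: 198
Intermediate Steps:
l = -3 (l = -4 + 1 = -3)
v(J, j) = -3*j + J*j
h(s) = s (h(s) = -3*(-3 + 3) + s = -3*0 + s = 0 + s = s)
348 - h(Z) = 348 - 1*150 = 348 - 150 = 198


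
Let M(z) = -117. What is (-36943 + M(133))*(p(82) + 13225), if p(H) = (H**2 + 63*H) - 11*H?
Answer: -897333780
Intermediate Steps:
p(H) = H**2 + 52*H
(-36943 + M(133))*(p(82) + 13225) = (-36943 - 117)*(82*(52 + 82) + 13225) = -37060*(82*134 + 13225) = -37060*(10988 + 13225) = -37060*24213 = -897333780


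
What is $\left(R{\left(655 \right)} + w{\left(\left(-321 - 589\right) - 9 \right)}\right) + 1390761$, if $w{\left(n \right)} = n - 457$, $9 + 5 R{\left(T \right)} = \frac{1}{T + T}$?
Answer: $\frac{9100459961}{6550} \approx 1.3894 \cdot 10^{6}$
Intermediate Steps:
$R{\left(T \right)} = - \frac{9}{5} + \frac{1}{10 T}$ ($R{\left(T \right)} = - \frac{9}{5} + \frac{1}{5 \left(T + T\right)} = - \frac{9}{5} + \frac{1}{5 \cdot 2 T} = - \frac{9}{5} + \frac{\frac{1}{2} \frac{1}{T}}{5} = - \frac{9}{5} + \frac{1}{10 T}$)
$w{\left(n \right)} = -457 + n$ ($w{\left(n \right)} = n - 457 = -457 + n$)
$\left(R{\left(655 \right)} + w{\left(\left(-321 - 589\right) - 9 \right)}\right) + 1390761 = \left(\frac{1 - 11790}{10 \cdot 655} - 1376\right) + 1390761 = \left(\frac{1}{10} \cdot \frac{1}{655} \left(1 - 11790\right) - 1376\right) + 1390761 = \left(\frac{1}{10} \cdot \frac{1}{655} \left(-11789\right) - 1376\right) + 1390761 = \left(- \frac{11789}{6550} - 1376\right) + 1390761 = - \frac{9024589}{6550} + 1390761 = \frac{9100459961}{6550}$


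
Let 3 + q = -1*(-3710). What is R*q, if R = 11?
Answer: 40777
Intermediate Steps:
q = 3707 (q = -3 - 1*(-3710) = -3 + 3710 = 3707)
R*q = 11*3707 = 40777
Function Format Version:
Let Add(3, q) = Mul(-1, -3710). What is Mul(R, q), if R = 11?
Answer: 40777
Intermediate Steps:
q = 3707 (q = Add(-3, Mul(-1, -3710)) = Add(-3, 3710) = 3707)
Mul(R, q) = Mul(11, 3707) = 40777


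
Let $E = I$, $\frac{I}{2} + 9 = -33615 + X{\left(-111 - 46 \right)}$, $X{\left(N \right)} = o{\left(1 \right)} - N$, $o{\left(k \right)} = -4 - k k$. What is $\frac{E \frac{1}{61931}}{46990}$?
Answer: $- \frac{33472}{1455068845} \approx -2.3004 \cdot 10^{-5}$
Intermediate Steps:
$o{\left(k \right)} = -4 - k^{2}$
$X{\left(N \right)} = -5 - N$ ($X{\left(N \right)} = \left(-4 - 1^{2}\right) - N = \left(-4 - 1\right) - N = -5 - N$)
$I = -66944$ ($I = -18 + 2 \left(-33615 - -152\right) = -18 + 2 \left(-33615 + \left(-5 + 157\right)\right) = -18 + 2 \left(-33615 + 152\right) = -18 + 2 \left(-33463\right) = -18 - 66926 = -66944$)
$E = -66944$
$\frac{E \frac{1}{61931}}{46990} = \frac{\left(-66944\right) \frac{1}{61931}}{46990} = \left(-66944\right) \frac{1}{61931} \cdot \frac{1}{46990} = \left(- \frac{66944}{61931}\right) \frac{1}{46990} = - \frac{33472}{1455068845}$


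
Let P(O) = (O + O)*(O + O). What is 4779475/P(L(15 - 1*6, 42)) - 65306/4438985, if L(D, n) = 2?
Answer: 21216016787979/71023760 ≈ 2.9872e+5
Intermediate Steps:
P(O) = 4*O² (P(O) = (2*O)*(2*O) = 4*O²)
4779475/P(L(15 - 1*6, 42)) - 65306/4438985 = 4779475/((4*2²)) - 65306/4438985 = 4779475/((4*4)) - 65306*1/4438985 = 4779475/16 - 65306/4438985 = 21216016787979/71023760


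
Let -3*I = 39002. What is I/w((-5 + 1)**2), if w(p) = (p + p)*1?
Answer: -19501/48 ≈ -406.27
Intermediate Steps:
w(p) = 2*p (w(p) = (2*p)*1 = 2*p)
I = -39002/3 (I = -1/3*39002 = -39002/3 ≈ -13001.)
I/w((-5 + 1)**2) = -39002*1/(2*(-5 + 1)**2)/3 = -39002/(3*(2*(-4)**2)) = -39002/(3*(2*16)) = -39002/3/32 = -39002/3*1/32 = -19501/48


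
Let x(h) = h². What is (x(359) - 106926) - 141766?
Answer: -119811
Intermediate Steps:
(x(359) - 106926) - 141766 = (359² - 106926) - 141766 = (128881 - 106926) - 141766 = 21955 - 141766 = -119811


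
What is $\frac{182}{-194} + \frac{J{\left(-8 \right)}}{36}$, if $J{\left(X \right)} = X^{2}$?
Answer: $\frac{733}{873} \approx 0.83963$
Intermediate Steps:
$\frac{182}{-194} + \frac{J{\left(-8 \right)}}{36} = \frac{182}{-194} + \frac{\left(-8\right)^{2}}{36} = 182 \left(- \frac{1}{194}\right) + 64 \cdot \frac{1}{36} = - \frac{91}{97} + \frac{16}{9} = \frac{733}{873}$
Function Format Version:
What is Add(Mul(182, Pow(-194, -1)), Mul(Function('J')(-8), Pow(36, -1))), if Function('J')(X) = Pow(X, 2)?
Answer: Rational(733, 873) ≈ 0.83963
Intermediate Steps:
Add(Mul(182, Pow(-194, -1)), Mul(Function('J')(-8), Pow(36, -1))) = Add(Mul(182, Pow(-194, -1)), Mul(Pow(-8, 2), Pow(36, -1))) = Add(Mul(182, Rational(-1, 194)), Mul(64, Rational(1, 36))) = Add(Rational(-91, 97), Rational(16, 9)) = Rational(733, 873)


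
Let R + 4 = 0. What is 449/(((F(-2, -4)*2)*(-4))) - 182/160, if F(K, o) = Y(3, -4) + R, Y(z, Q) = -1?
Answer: 807/80 ≈ 10.087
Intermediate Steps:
R = -4 (R = -4 + 0 = -4)
F(K, o) = -5 (F(K, o) = -1 - 4 = -5)
449/(((F(-2, -4)*2)*(-4))) - 182/160 = 449/((-5*2*(-4))) - 182/160 = 449/((-10*(-4))) - 182*1/160 = 449/40 - 91/80 = 807/80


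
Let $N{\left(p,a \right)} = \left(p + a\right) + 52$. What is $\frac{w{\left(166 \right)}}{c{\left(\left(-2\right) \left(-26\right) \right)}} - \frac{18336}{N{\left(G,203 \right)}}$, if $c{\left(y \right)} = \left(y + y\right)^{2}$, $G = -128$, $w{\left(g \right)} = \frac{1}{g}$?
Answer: $- \frac{32921481089}{228022912} \approx -144.38$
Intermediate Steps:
$N{\left(p,a \right)} = 52 + a + p$ ($N{\left(p,a \right)} = \left(a + p\right) + 52 = 52 + a + p$)
$c{\left(y \right)} = 4 y^{2}$ ($c{\left(y \right)} = \left(2 y\right)^{2} = 4 y^{2}$)
$\frac{w{\left(166 \right)}}{c{\left(\left(-2\right) \left(-26\right) \right)}} - \frac{18336}{N{\left(G,203 \right)}} = \frac{1}{166 \cdot 4 \left(\left(-2\right) \left(-26\right)\right)^{2}} - \frac{18336}{52 + 203 - 128} = \frac{1}{166 \cdot 4 \cdot 52^{2}} - \frac{18336}{127} = \frac{1}{166 \cdot 4 \cdot 2704} - \frac{18336}{127} = \frac{1}{166 \cdot 10816} - \frac{18336}{127} = \frac{1}{166} \cdot \frac{1}{10816} - \frac{18336}{127} = \frac{1}{1795456} - \frac{18336}{127} = - \frac{32921481089}{228022912}$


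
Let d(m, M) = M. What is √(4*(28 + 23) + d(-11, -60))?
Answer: 12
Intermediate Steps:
√(4*(28 + 23) + d(-11, -60)) = √(4*(28 + 23) - 60) = √(4*51 - 60) = √(204 - 60) = √144 = 12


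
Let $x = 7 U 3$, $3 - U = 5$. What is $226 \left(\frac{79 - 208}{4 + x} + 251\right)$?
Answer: $\frac{1092371}{19} \approx 57493.0$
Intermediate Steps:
$U = -2$ ($U = 3 - 5 = -2$)
$x = -42$ ($x = 7 \left(-2\right) 3 = \left(-14\right) 3 = -42$)
$226 \left(\frac{79 - 208}{4 + x} + 251\right) = 226 \left(\frac{79 - 208}{4 - 42} + 251\right) = 226 \left(- \frac{129}{-38} + 251\right) = 226 \left(\left(-129\right) \left(- \frac{1}{38}\right) + 251\right) = 226 \left(\frac{129}{38} + 251\right) = 226 \cdot \frac{9667}{38} = \frac{1092371}{19}$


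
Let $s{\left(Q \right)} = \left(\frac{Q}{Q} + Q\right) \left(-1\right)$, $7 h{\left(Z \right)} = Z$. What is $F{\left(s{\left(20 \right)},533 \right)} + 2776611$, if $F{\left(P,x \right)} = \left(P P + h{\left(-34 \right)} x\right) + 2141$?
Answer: $\frac{19436229}{7} \approx 2.7766 \cdot 10^{6}$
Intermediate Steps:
$h{\left(Z \right)} = \frac{Z}{7}$
$s{\left(Q \right)} = -1 - Q$ ($s{\left(Q \right)} = \left(1 + Q\right) \left(-1\right) = -1 - Q$)
$F{\left(P,x \right)} = 2141 + P^{2} - \frac{34 x}{7}$ ($F{\left(P,x \right)} = \left(P P + \frac{1}{7} \left(-34\right) x\right) + 2141 = \left(P^{2} - \frac{34 x}{7}\right) + 2141 = 2141 + P^{2} - \frac{34 x}{7}$)
$F{\left(s{\left(20 \right)},533 \right)} + 2776611 = \left(2141 + \left(-1 - 20\right)^{2} - \frac{18122}{7}\right) + 2776611 = \left(2141 + \left(-21\right)^{2} - \frac{18122}{7}\right) + 2776611 = \left(2141 + 441 - \frac{18122}{7}\right) + 2776611 = - \frac{48}{7} + 2776611 = \frac{19436229}{7}$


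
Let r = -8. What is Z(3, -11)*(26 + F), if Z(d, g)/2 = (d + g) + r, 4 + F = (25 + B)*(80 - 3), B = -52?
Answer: 65824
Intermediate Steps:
F = -2083 (F = -4 + (25 - 52)*(80 - 3) = -4 - 27*77 = -4 - 2079 = -2083)
Z(d, g) = -16 + 2*d + 2*g (Z(d, g) = 2*((d + g) - 8) = 2*(-8 + d + g) = -16 + 2*d + 2*g)
Z(3, -11)*(26 + F) = (-16 + 2*3 + 2*(-11))*(26 - 2083) = (-16 + 6 - 22)*(-2057) = -32*(-2057) = 65824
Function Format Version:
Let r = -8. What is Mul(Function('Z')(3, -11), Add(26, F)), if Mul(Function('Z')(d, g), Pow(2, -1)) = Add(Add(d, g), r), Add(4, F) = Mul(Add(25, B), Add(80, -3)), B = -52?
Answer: 65824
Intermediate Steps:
F = -2083 (F = Add(-4, Mul(Add(25, -52), Add(80, -3))) = Add(-4, Mul(-27, 77)) = Add(-4, -2079) = -2083)
Function('Z')(d, g) = Add(-16, Mul(2, d), Mul(2, g)) (Function('Z')(d, g) = Mul(2, Add(Add(d, g), -8)) = Mul(2, Add(-8, d, g)) = Add(-16, Mul(2, d), Mul(2, g)))
Mul(Function('Z')(3, -11), Add(26, F)) = Mul(Add(-16, Mul(2, 3), Mul(2, -11)), Add(26, -2083)) = Mul(Add(-16, 6, -22), -2057) = Mul(-32, -2057) = 65824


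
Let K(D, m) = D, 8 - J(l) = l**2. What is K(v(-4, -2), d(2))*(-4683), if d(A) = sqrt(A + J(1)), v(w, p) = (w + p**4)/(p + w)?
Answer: 9366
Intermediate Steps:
J(l) = 8 - l**2
v(w, p) = (w + p**4)/(p + w)
d(A) = sqrt(7 + A) (d(A) = sqrt(A + (8 - 1*1**2)) = sqrt(A + (8 - 1*1)) = sqrt(A + (8 - 1)) = sqrt(A + 7) = sqrt(7 + A))
K(v(-4, -2), d(2))*(-4683) = ((-4 + (-2)**4)/(-2 - 4))*(-4683) = ((-4 + 16)/(-6))*(-4683) = -1/6*12*(-4683) = -2*(-4683) = 9366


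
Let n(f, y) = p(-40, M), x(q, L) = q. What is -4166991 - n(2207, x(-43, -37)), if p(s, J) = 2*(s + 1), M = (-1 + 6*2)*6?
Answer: -4166913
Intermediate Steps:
M = 66 (M = (-1 + 12)*6 = 11*6 = 66)
p(s, J) = 2 + 2*s (p(s, J) = 2*(1 + s) = 2 + 2*s)
n(f, y) = -78 (n(f, y) = 2 + 2*(-40) = 2 - 80 = -78)
-4166991 - n(2207, x(-43, -37)) = -4166991 - 1*(-78) = -4166991 + 78 = -4166913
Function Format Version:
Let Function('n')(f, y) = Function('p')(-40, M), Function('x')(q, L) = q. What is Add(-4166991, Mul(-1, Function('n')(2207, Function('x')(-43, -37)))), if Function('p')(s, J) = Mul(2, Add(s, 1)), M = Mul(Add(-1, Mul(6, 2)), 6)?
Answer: -4166913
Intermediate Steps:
M = 66 (M = Mul(Add(-1, 12), 6) = Mul(11, 6) = 66)
Function('p')(s, J) = Add(2, Mul(2, s)) (Function('p')(s, J) = Mul(2, Add(1, s)) = Add(2, Mul(2, s)))
Function('n')(f, y) = -78 (Function('n')(f, y) = Add(2, Mul(2, -40)) = Add(2, -80) = -78)
Add(-4166991, Mul(-1, Function('n')(2207, Function('x')(-43, -37)))) = Add(-4166991, Mul(-1, -78)) = Add(-4166991, 78) = -4166913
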